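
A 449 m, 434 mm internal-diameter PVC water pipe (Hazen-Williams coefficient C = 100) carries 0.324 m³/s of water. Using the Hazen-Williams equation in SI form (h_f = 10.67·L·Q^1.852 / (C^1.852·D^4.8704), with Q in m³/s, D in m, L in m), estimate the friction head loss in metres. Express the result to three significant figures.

h_f ≈ 6.85 m

h_f = 10.67·449·0.324^1.852 / (100^1.852·0.434^4.8704) = 6.847 m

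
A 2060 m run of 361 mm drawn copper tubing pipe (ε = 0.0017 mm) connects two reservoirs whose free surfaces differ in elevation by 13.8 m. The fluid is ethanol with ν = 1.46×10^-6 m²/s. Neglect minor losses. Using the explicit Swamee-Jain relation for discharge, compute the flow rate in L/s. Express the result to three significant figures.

Q ≈ 193 L/s

Swamee-Jain (Type II): Q = -0.965·√(gD⁵h_f/L)·ln[ε/(3.7D) + √(3.17ν²L/(gD³h_f))]
√(gD⁵h_f/L) = √(9.81·0.361⁵·13.8/2060) = 0.02007
ε/(3.7D) = 1.27×10^-6; √(3.17ν²L/(gD³h_f)) = 4.67×10^-5
Q = -0.965·0.02007·ln(4.802×10^-5) = 0.1926 m³/s
Check: V = 1.88 m/s, Re = 4.65×10^5, f = 0.01333, h_f = 13.7 m ≈ 13.8 m ✓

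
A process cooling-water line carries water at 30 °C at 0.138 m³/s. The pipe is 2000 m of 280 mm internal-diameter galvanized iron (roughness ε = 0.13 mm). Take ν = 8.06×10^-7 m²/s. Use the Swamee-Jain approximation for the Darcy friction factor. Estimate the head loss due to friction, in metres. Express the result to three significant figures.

h_f ≈ 31.5 m

V = 4Q/(πD²) = 4·0.138/(π·0.280²) = 2.241 m/s
Re = VD/ν = 2.241·0.280/8.06×10^-7 = 7.79×10^5 → turbulent
ε/D = 0.13/280 = 4.64×10^-4
Swamee-Jain: f = 0.01720
h_f = f(L/D)V²/(2g) = 0.01720·(2000/0.280)·2.241²/(2·9.81) = 31.46 m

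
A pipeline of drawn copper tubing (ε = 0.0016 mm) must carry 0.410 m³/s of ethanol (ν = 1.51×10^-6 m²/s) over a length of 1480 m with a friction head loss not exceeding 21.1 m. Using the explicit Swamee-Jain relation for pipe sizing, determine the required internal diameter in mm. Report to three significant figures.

D ≈ 416 mm

Swamee-Jain (Type III): D = 0.66·[ε^1.25·(LQ²/(gh_f))^4.75 + ν·Q^9.4·(L/(gh_f))^5.2]^0.04
LQ²/(gh_f) = 1.202; L/(gh_f) = 7.150
Term 1 = ε^1.25·(…)^4.75 = 1.36×10^-7; Term 2 = ν·Q^9.4·(…)^5.2 = 9.58×10^-6
D = 0.66·(1.36×10^-7 + 9.58×10^-6)^0.04 = 0.4160 m = 416 mm
Check: V = 3.02 m/s, Re = 8.31×10^5, f = 0.01206, h_f = 19.9 m ≈ 21.1 m ✓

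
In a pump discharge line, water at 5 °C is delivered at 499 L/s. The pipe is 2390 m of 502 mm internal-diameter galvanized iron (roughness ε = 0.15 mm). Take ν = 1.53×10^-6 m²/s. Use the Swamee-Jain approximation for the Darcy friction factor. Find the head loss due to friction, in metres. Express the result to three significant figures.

V = 4Q/(πD²) = 4·0.499/(π·0.502²) = 2.521 m/s
Re = VD/ν = 2.521·0.502/1.53×10^-6 = 8.27×10^5 → turbulent
ε/D = 0.15/502 = 2.99×10^-4
Swamee-Jain: f = 0.01589
h_f = f(L/D)V²/(2g) = 0.01589·(2390/0.502)·2.521²/(2·9.81) = 24.50 m

h_f ≈ 24.5 m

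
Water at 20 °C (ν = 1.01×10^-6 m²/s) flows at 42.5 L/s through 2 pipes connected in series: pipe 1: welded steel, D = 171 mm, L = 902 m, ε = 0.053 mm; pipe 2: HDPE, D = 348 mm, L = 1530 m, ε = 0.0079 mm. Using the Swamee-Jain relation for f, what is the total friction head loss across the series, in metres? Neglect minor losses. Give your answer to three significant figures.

H ≈ 16.5 m

Pipe 1: V = 1.851 m/s, Re = 3.13×10^5, ε/D = 3.10×10^-4, f = 0.01706, h_1 = f(L/D)V²/2g = 15.71 m
Pipe 2: V = 0.4468 m/s, Re = 1.54×10^5, ε/D = 2.27×10^-5, f = 0.01653, h_2 = f(L/D)V²/2g = 0.7397 m
Series → Q common, losses add: H = Σh = 16.45 m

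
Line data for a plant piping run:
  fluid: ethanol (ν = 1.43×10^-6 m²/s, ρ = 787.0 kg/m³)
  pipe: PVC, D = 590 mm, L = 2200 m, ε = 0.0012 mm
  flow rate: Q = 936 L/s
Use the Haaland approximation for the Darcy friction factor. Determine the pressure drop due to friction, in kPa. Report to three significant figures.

V = 4Q/(πD²) = 4·0.936/(π·0.590²) = 3.424 m/s
Re = VD/ν = 3.424·0.590/1.43×10^-6 = 1.41×10^6 → turbulent
ε/D = 0.0012/590 = 2.03×10^-6
Haaland: f = 0.01098
h_f = f(L/D)V²/(2g) = 0.01098·(2200/0.590)·3.424²/(2·9.81) = 24.46 m
Δp = ρg·h_f = 787.0·9.81·24.46 = 188.9 kPa

Δp ≈ 189 kPa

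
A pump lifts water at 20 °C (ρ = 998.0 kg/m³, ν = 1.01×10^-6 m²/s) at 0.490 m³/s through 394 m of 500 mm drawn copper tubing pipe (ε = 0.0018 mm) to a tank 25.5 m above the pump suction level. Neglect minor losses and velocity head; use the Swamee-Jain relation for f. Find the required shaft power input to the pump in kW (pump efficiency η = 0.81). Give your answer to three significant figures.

P_shaft ≈ 168 kW

V = 4Q/(πD²) = 2.496 m/s; Re = 1.24×10^6; ε/D = 3.60×10^-6; f = 0.01131
h_f = f(L/D)V²/2g = 2.828 m
Total head H = z + h_f = 25.5 + 2.828 = 28.33 m
P_hyd = ρgQH = 998.0·9.81·0.490·28.33 = 135.9 kW
P_shaft = P_hyd/η = 135.9/0.81 = 167.8 kW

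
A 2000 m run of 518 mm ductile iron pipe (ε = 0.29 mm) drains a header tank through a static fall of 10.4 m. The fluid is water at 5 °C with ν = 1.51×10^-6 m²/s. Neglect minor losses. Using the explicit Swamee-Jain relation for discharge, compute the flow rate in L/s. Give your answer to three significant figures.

Q ≈ 362 L/s

Swamee-Jain (Type II): Q = -0.965·√(gD⁵h_f/L)·ln[ε/(3.7D) + √(3.17ν²L/(gD³h_f))]
√(gD⁵h_f/L) = √(9.81·0.518⁵·10.4/2000) = 0.04362
ε/(3.7D) = 1.51×10^-4; √(3.17ν²L/(gD³h_f)) = 3.19×10^-5
Q = -0.965·0.04362·ln(1.832×10^-4) = 0.3622 m³/s
Check: V = 1.72 m/s, Re = 5.90×10^5, f = 0.01801, h_f = 10.5 m ≈ 10.4 m ✓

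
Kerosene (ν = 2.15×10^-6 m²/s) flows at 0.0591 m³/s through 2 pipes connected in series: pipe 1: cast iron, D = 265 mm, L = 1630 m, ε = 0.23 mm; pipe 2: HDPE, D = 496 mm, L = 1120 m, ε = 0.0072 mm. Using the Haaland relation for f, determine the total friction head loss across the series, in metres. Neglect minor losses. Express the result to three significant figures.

Pipe 1: V = 1.072 m/s, Re = 1.32×10^5, ε/D = 8.68×10^-4, f = 0.02097, h_1 = f(L/D)V²/2g = 7.549 m
Pipe 2: V = 0.3059 m/s, Re = 7.06×10^4, ε/D = 1.45×10^-5, f = 0.01924, h_2 = f(L/D)V²/2g = 0.2072 m
Series → Q common, losses add: H = Σh = 7.756 m

H ≈ 7.76 m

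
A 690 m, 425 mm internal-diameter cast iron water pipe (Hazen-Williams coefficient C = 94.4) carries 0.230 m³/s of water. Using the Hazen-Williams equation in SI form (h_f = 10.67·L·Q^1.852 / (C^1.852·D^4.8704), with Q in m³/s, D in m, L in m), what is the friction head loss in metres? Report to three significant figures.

h_f = 10.67·690·0.230^1.852 / (94.4^1.852·0.425^4.8704) = 6.874 m

h_f ≈ 6.87 m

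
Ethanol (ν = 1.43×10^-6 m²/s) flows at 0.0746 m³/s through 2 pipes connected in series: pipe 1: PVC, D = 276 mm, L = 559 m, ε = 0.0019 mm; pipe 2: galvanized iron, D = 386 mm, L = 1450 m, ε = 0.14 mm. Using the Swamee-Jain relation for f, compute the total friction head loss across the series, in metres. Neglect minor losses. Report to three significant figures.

H ≈ 3.85 m

Pipe 1: V = 1.247 m/s, Re = 2.41×10^5, ε/D = 6.88×10^-6, f = 0.01506, h_1 = f(L/D)V²/2g = 2.417 m
Pipe 2: V = 0.6375 m/s, Re = 1.72×10^5, ε/D = 3.63×10^-4, f = 0.01847, h_2 = f(L/D)V²/2g = 1.437 m
Series → Q common, losses add: H = Σh = 3.854 m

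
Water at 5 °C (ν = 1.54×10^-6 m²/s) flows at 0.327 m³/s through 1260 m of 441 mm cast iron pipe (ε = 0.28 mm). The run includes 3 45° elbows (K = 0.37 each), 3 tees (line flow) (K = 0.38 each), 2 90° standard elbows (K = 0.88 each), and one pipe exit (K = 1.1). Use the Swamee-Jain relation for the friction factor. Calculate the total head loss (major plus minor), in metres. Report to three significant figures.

H_L ≈ 13.5 m

V = 4Q/(πD²) = 2.141 m/s; V²/2g = 0.2336 m
Re = 6.13×10^5, ε/D = 6.35×10^-4 → f = 0.01842 (Swamee-Jain)
Major: h_f = f(L/D)·V²/2g = 0.01842·2857·0.2336 = 12.30 m
Minor: ΣK = 5.11; h_m = ΣK·V²/2g = 1.194 m
Total H_L = 12.30 + 1.194 = 13.49 m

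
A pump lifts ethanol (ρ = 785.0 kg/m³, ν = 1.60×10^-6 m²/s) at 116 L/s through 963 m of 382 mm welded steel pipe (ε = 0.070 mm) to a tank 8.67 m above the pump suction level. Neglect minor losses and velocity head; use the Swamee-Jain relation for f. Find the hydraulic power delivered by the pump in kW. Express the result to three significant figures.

V = 4Q/(πD²) = 1.012 m/s; Re = 2.42×10^5; ε/D = 1.83×10^-4; f = 0.01660
h_f = f(L/D)V²/2g = 2.185 m
Total head H = z + h_f = 8.67 + 2.185 = 10.85 m
P_hyd = ρgQH = 785.0·9.81·0.116·10.85 = 9.697 kW

P_hyd ≈ 9.70 kW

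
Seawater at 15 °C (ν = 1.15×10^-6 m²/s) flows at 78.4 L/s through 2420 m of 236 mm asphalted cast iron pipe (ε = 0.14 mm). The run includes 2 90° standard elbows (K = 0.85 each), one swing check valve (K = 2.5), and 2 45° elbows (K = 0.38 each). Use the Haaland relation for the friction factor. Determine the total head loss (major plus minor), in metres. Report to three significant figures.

V = 4Q/(πD²) = 1.792 m/s; V²/2g = 0.1637 m
Re = 3.68×10^5, ε/D = 5.93×10^-4 → f = 0.01839 (Haaland)
Major: h_f = f(L/D)·V²/2g = 0.01839·10254·0.1637 = 30.88 m
Minor: ΣK = 4.96; h_m = ΣK·V²/2g = 0.8121 m
Total H_L = 30.88 + 0.8121 = 31.69 m

H_L ≈ 31.7 m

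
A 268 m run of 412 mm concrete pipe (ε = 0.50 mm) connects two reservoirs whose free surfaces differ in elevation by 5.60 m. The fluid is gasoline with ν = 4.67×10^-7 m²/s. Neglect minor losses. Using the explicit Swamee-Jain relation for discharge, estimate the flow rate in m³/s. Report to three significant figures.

Q ≈ 0.381 m³/s

Swamee-Jain (Type II): Q = -0.965·√(gD⁵h_f/L)·ln[ε/(3.7D) + √(3.17ν²L/(gD³h_f))]
√(gD⁵h_f/L) = √(9.81·0.412⁵·5.60/268) = 0.04933
ε/(3.7D) = 3.28×10^-4; √(3.17ν²L/(gD³h_f)) = 6.94×10^-6
Q = -0.965·0.04933·ln(3.349×10^-4) = 0.3809 m³/s
Check: V = 2.86 m/s, Re = 2.52×10^6, f = 0.02075, h_f = 5.62 m ≈ 5.60 m ✓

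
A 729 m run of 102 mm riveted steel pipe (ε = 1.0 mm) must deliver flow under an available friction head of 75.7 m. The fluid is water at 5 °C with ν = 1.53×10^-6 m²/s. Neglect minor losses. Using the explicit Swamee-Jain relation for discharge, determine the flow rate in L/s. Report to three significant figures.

Q ≈ 19.1 L/s

Swamee-Jain (Type II): Q = -0.965·√(gD⁵h_f/L)·ln[ε/(3.7D) + √(3.17ν²L/(gD³h_f))]
√(gD⁵h_f/L) = √(9.81·0.102⁵·75.7/729) = 0.003354
ε/(3.7D) = 0.00265; √(3.17ν²L/(gD³h_f)) = 8.29×10^-5
Q = -0.965·0.003354·ln(0.002733) = 0.01910 m³/s
Check: V = 2.34 m/s, Re = 1.56×10^5, f = 0.03823, h_f = 76.1 m ≈ 75.7 m ✓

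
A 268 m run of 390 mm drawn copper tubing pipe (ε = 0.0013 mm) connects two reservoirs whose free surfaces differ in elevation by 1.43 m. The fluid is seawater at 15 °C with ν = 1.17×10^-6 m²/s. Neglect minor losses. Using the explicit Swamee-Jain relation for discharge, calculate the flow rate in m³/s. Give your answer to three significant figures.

Swamee-Jain (Type II): Q = -0.965·√(gD⁵h_f/L)·ln[ε/(3.7D) + √(3.17ν²L/(gD³h_f))]
√(gD⁵h_f/L) = √(9.81·0.390⁵·1.43/268) = 0.02173
ε/(3.7D) = 9.01×10^-7; √(3.17ν²L/(gD³h_f)) = 3.74×10^-5
Q = -0.965·0.02173·ln(3.828×10^-5) = 0.2133 m³/s
Check: V = 1.79 m/s, Re = 5.95×10^5, f = 0.01275, h_f = 1.42 m ≈ 1.43 m ✓

Q ≈ 0.213 m³/s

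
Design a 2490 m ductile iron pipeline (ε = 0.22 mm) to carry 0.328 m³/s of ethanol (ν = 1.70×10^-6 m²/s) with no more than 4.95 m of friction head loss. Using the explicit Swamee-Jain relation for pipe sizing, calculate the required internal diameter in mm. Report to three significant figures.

D ≈ 608 mm

Swamee-Jain (Type III): D = 0.66·[ε^1.25·(LQ²/(gh_f))^4.75 + ν·Q^9.4·(L/(gh_f))^5.2]^0.04
LQ²/(gh_f) = 5.517; L/(gh_f) = 51.28
Term 1 = ε^1.25·(…)^4.75 = 0.0893; Term 2 = ν·Q^9.4·(…)^5.2 = 0.0373
D = 0.66·(0.0893 + 0.0373)^0.04 = 0.6076 m = 608 mm
Check: V = 1.13 m/s, Re = 4.04×10^5, f = 0.01708, h_f = 4.57 m ≈ 4.95 m ✓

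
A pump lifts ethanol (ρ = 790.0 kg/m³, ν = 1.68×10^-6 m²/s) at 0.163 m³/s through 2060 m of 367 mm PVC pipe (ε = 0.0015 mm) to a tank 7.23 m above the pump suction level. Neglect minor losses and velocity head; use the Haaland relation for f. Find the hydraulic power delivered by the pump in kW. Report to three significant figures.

V = 4Q/(πD²) = 1.541 m/s; Re = 3.37×10^5; ε/D = 4.09×10^-6; f = 0.01407
h_f = f(L/D)V²/2g = 9.559 m
Total head H = z + h_f = 7.23 + 9.559 = 16.79 m
P_hyd = ρgQH = 790.0·9.81·0.163·16.79 = 21.21 kW

P_hyd ≈ 21.2 kW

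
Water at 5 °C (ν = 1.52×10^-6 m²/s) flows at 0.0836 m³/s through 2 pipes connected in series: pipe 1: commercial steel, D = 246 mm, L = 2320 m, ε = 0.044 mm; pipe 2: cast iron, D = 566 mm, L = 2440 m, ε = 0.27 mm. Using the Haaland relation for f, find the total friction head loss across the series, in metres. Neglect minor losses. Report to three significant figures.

H ≈ 24.3 m

Pipe 1: V = 1.759 m/s, Re = 2.85×10^5, ε/D = 1.79×10^-4, f = 0.01599, h_1 = f(L/D)V²/2g = 23.78 m
Pipe 2: V = 0.3323 m/s, Re = 1.24×10^5, ε/D = 4.77×10^-4, f = 0.01945, h_2 = f(L/D)V²/2g = 0.4718 m
Series → Q common, losses add: H = Σh = 24.25 m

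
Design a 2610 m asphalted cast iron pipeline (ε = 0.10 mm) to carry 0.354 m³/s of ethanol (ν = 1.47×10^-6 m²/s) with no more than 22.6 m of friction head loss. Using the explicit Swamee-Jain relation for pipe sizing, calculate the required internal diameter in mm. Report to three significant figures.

Swamee-Jain (Type III): D = 0.66·[ε^1.25·(LQ²/(gh_f))^4.75 + ν·Q^9.4·(L/(gh_f))^5.2]^0.04
LQ²/(gh_f) = 1.475; L/(gh_f) = 11.77
Term 1 = ε^1.25·(…)^4.75 = 6.34×10^-5; Term 2 = ν·Q^9.4·(…)^5.2 = 3.14×10^-5
D = 0.66·(6.34×10^-5 + 3.14×10^-5)^0.04 = 0.4556 m = 456 mm
Check: V = 2.17 m/s, Re = 6.73×10^5, f = 0.01534, h_f = 21.1 m ≈ 22.6 m ✓

D ≈ 456 mm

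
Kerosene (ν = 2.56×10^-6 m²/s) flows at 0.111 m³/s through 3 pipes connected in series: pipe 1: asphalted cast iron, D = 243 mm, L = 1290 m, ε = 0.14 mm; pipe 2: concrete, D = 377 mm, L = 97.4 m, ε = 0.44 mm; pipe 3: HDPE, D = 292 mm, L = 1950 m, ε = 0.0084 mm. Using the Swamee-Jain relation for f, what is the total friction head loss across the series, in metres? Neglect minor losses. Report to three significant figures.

H ≈ 44.9 m

Pipe 1: V = 2.393 m/s, Re = 2.27×10^5, ε/D = 5.76×10^-4, f = 0.01913, h_1 = f(L/D)V²/2g = 29.65 m
Pipe 2: V = 0.9944 m/s, Re = 1.46×10^5, ε/D = 0.00117, f = 0.02224, h_2 = f(L/D)V²/2g = 0.2896 m
Pipe 3: V = 1.658 m/s, Re = 1.89×10^5, ε/D = 2.88×10^-5, f = 0.01596, h_3 = f(L/D)V²/2g = 14.92 m
Series → Q common, losses add: H = Σh = 44.86 m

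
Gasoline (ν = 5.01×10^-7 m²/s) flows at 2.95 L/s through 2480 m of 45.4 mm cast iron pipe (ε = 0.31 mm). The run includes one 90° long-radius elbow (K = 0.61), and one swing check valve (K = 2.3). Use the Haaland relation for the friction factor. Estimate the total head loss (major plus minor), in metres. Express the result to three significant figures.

V = 4Q/(πD²) = 1.822 m/s; V²/2g = 0.1693 m
Re = 1.65×10^5, ε/D = 0.00683 → f = 0.03394 (Haaland)
Major: h_f = f(L/D)·V²/2g = 0.03394·54626·0.1693 = 313.8 m
Minor: ΣK = 2.91; h_m = ΣK·V²/2g = 0.4925 m
Total H_L = 313.8 + 0.4925 = 314.3 m

H_L ≈ 314 m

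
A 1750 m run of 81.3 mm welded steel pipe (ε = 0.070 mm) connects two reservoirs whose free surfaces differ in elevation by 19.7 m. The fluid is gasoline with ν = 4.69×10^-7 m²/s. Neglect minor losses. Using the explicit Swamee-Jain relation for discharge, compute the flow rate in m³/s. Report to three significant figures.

Swamee-Jain (Type II): Q = -0.965·√(gD⁵h_f/L)·ln[ε/(3.7D) + √(3.17ν²L/(gD³h_f))]
√(gD⁵h_f/L) = √(9.81·0.0813⁵·19.7/1750) = 6.263×10^-4
ε/(3.7D) = 2.33×10^-4; √(3.17ν²L/(gD³h_f)) = 1.08×10^-4
Q = -0.965·6.263×10^-4·ln(3.411×10^-4) = 0.004825 m³/s
Check: V = 0.929 m/s, Re = 1.61×10^5, f = 0.02095, h_f = 19.8 m ≈ 19.7 m ✓

Q ≈ 0.00482 m³/s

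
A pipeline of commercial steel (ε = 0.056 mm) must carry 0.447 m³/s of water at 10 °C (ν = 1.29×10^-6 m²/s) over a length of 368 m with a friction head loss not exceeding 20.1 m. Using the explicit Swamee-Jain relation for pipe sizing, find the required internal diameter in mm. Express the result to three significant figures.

D ≈ 340 mm

Swamee-Jain (Type III): D = 0.66·[ε^1.25·(LQ²/(gh_f))^4.75 + ν·Q^9.4·(L/(gh_f))^5.2]^0.04
LQ²/(gh_f) = 0.3729; L/(gh_f) = 1.866
Term 1 = ε^1.25·(…)^4.75 = 4.47×10^-8; Term 2 = ν·Q^9.4·(…)^5.2 = 1.71×10^-8
D = 0.66·(4.47×10^-8 + 1.71×10^-8)^0.04 = 0.3398 m = 340 mm
Check: V = 4.93 m/s, Re = 1.30×10^6, f = 0.01415, h_f = 19.0 m ≈ 20.1 m ✓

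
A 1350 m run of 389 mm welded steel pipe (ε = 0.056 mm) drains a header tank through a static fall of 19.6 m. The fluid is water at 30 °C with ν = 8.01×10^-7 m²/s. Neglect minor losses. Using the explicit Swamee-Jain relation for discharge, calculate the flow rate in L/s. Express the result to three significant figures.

Swamee-Jain (Type II): Q = -0.965·√(gD⁵h_f/L)·ln[ε/(3.7D) + √(3.17ν²L/(gD³h_f))]
√(gD⁵h_f/L) = √(9.81·0.389⁵·19.6/1350) = 0.03562
ε/(3.7D) = 3.89×10^-5; √(3.17ν²L/(gD³h_f)) = 1.56×10^-5
Q = -0.965·0.03562·ln(5.448×10^-5) = 0.3374 m³/s
Check: V = 2.84 m/s, Re = 1.38×10^6, f = 0.01383, h_f = 19.7 m ≈ 19.6 m ✓

Q ≈ 337 L/s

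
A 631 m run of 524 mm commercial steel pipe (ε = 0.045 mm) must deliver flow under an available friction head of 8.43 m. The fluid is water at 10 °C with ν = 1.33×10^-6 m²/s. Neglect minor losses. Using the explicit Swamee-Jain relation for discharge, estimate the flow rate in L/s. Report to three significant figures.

Swamee-Jain (Type II): Q = -0.965·√(gD⁵h_f/L)·ln[ε/(3.7D) + √(3.17ν²L/(gD³h_f))]
√(gD⁵h_f/L) = √(9.81·0.524⁵·8.43/631) = 0.07196
ε/(3.7D) = 2.32×10^-5; √(3.17ν²L/(gD³h_f)) = 1.72×10^-5
Q = -0.965·0.07196·ln(4.045×10^-5) = 0.7024 m³/s
Check: V = 3.26 m/s, Re = 1.28×10^6, f = 0.01302, h_f = 8.48 m ≈ 8.43 m ✓

Q ≈ 702 L/s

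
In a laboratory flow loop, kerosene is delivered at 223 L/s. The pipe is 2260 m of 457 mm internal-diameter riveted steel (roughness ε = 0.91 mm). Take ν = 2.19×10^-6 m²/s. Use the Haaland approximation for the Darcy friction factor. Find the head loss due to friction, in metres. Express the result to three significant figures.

V = 4Q/(πD²) = 4·0.223/(π·0.457²) = 1.360 m/s
Re = VD/ν = 1.360·0.457/2.19×10^-6 = 2.84×10^5 → turbulent
ε/D = 0.91/457 = 0.00199
Haaland: f = 0.02400
h_f = f(L/D)V²/(2g) = 0.02400·(2260/0.457)·1.360²/(2·9.81) = 11.18 m

h_f ≈ 11.2 m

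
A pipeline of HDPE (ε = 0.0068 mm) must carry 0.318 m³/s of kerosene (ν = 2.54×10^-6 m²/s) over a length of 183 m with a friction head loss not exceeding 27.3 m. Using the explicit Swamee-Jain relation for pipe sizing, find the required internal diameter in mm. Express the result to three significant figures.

D ≈ 238 mm

Swamee-Jain (Type III): D = 0.66·[ε^1.25·(LQ²/(gh_f))^4.75 + ν·Q^9.4·(L/(gh_f))^5.2]^0.04
LQ²/(gh_f) = 0.06910; L/(gh_f) = 0.6833
Term 1 = ε^1.25·(…)^4.75 = 1.07×10^-12; Term 2 = ν·Q^9.4·(…)^5.2 = 7.37×10^-12
D = 0.66·(1.07×10^-12 + 7.37×10^-12)^0.04 = 0.2380 m = 238 mm
Check: V = 7.15 m/s, Re = 6.70×10^5, f = 0.01296, h_f = 25.9 m ≈ 27.3 m ✓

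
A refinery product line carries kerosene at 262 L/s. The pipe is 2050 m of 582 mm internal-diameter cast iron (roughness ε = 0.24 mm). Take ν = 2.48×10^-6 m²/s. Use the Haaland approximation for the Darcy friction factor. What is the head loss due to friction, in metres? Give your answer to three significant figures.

V = 4Q/(πD²) = 4·0.262/(π·0.582²) = 0.9848 m/s
Re = VD/ν = 0.9848·0.582/2.48×10^-6 = 2.31×10^5 → turbulent
ε/D = 0.24/582 = 4.12×10^-4
Haaland: f = 0.01792
h_f = f(L/D)V²/(2g) = 0.01792·(2050/0.582)·0.9848²/(2·9.81) = 3.121 m

h_f ≈ 3.12 m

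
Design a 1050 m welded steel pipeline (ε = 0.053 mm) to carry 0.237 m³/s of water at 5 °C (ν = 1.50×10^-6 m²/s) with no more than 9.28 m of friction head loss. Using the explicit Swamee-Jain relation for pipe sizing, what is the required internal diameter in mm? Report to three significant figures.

D ≈ 383 mm

Swamee-Jain (Type III): D = 0.66·[ε^1.25·(LQ²/(gh_f))^4.75 + ν·Q^9.4·(L/(gh_f))^5.2]^0.04
LQ²/(gh_f) = 0.6478; L/(gh_f) = 11.53
Term 1 = ε^1.25·(…)^4.75 = 5.75×10^-7; Term 2 = ν·Q^9.4·(…)^5.2 = 6.62×10^-7
D = 0.66·(5.75×10^-7 + 6.62×10^-7)^0.04 = 0.3830 m = 383 mm
Check: V = 2.06 m/s, Re = 5.25×10^5, f = 0.01482, h_f = 8.76 m ≈ 9.28 m ✓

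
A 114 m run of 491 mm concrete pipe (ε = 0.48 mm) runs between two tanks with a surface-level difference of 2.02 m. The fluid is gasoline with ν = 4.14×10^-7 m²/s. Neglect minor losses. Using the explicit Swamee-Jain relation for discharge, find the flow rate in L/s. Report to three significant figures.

Swamee-Jain (Type II): Q = -0.965·√(gD⁵h_f/L)·ln[ε/(3.7D) + √(3.17ν²L/(gD³h_f))]
√(gD⁵h_f/L) = √(9.81·0.491⁵·2.02/114) = 0.07043
ε/(3.7D) = 2.64×10^-4; √(3.17ν²L/(gD³h_f)) = 5.14×10^-6
Q = -0.965·0.07043·ln(2.694×10^-4) = 0.5586 m³/s
Check: V = 2.95 m/s, Re = 3.50×10^6, f = 0.01966, h_f = 2.03 m ≈ 2.02 m ✓

Q ≈ 559 L/s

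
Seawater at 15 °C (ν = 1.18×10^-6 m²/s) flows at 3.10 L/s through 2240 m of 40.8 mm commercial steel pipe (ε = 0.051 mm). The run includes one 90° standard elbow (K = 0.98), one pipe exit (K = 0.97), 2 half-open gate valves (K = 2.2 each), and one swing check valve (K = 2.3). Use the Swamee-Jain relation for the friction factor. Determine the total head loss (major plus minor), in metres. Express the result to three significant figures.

H_L ≈ 374 m

V = 4Q/(πD²) = 2.371 m/s; V²/2g = 0.2866 m
Re = 8.20×10^4, ε/D = 0.00125 → f = 0.02358 (Swamee-Jain)
Major: h_f = f(L/D)·V²/2g = 0.02358·54902·0.2866 = 371.0 m
Minor: ΣK = 8.65; h_m = ΣK·V²/2g = 2.479 m
Total H_L = 371.0 + 2.479 = 373.5 m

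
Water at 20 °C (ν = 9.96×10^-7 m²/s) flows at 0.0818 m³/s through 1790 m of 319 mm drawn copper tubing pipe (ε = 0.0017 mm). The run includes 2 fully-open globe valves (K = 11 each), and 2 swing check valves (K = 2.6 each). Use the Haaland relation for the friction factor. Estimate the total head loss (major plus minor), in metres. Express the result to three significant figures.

V = 4Q/(πD²) = 1.023 m/s; V²/2g = 0.05339 m
Re = 3.28×10^5, ε/D = 5.33×10^-6 → f = 0.01415 (Haaland)
Major: h_f = f(L/D)·V²/2g = 0.01415·5611·0.05339 = 4.240 m
Minor: ΣK = 27.2; h_m = ΣK·V²/2g = 1.452 m
Total H_L = 4.240 + 1.452 = 5.692 m

H_L ≈ 5.69 m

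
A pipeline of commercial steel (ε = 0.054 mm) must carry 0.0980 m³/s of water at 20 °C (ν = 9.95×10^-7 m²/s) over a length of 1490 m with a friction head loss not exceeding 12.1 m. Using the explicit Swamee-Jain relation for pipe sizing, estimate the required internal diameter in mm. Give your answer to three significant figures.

Swamee-Jain (Type III): D = 0.66·[ε^1.25·(LQ²/(gh_f))^4.75 + ν·Q^9.4·(L/(gh_f))^5.2]^0.04
LQ²/(gh_f) = 0.1206; L/(gh_f) = 12.55
Term 1 = ε^1.25·(…)^4.75 = 2.00×10^-10; Term 2 = ν·Q^9.4·(…)^5.2 = 1.69×10^-10
D = 0.66·(2.00×10^-10 + 1.69×10^-10)^0.04 = 0.2768 m = 277 mm
Check: V = 1.63 m/s, Re = 4.53×10^5, f = 0.01560, h_f = 11.3 m ≈ 12.1 m ✓

D ≈ 277 mm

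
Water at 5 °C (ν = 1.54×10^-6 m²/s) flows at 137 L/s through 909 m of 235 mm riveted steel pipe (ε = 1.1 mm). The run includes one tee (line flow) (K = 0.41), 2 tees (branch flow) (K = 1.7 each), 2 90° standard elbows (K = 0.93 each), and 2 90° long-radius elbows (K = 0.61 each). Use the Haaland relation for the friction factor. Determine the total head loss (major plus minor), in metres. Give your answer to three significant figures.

V = 4Q/(πD²) = 3.159 m/s; V²/2g = 0.5085 m
Re = 4.82×10^5, ε/D = 0.00468 → f = 0.03002 (Haaland)
Major: h_f = f(L/D)·V²/2g = 0.03002·3868·0.5085 = 59.04 m
Minor: ΣK = 6.89; h_m = ΣK·V²/2g = 3.504 m
Total H_L = 59.04 + 3.504 = 62.55 m

H_L ≈ 62.5 m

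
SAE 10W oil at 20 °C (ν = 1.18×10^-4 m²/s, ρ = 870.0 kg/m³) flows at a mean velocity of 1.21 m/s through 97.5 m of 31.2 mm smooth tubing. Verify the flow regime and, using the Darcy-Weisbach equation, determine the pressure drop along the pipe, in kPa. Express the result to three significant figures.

Re = VD/ν = 1.21·0.03120/1.18×10^-4 = 320 → laminar (Re < 2300)
f = 64/Re = 0.2000
h_f = f(L/D)V²/(2g) = 0.2000·(97.5/0.03120)·1.21²/(2·9.81) = 46.65 m
Δp = ρg·h_f = 870.0·9.81·46.65 = 398.1 kPa

Δp ≈ 398 kPa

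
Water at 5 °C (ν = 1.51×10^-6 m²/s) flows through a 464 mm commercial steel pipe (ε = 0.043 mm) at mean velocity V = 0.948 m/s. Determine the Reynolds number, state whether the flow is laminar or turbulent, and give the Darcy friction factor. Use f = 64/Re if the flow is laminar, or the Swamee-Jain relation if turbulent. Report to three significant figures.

Re ≈ 2.91×10^5; turbulent; f ≈ 0.0154

Re = VD/ν = 0.9480·0.464/1.51×10^-6 = 2.91×10^5
Re > 4000 → turbulent; ε/D = 9.27×10^-5
Swamee-Jain: f = 0.01543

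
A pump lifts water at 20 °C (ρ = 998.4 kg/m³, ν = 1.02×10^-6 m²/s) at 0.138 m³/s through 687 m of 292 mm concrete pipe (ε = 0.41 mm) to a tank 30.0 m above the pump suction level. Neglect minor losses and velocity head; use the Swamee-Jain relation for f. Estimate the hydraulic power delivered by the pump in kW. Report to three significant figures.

P_hyd ≈ 55.6 kW

V = 4Q/(πD²) = 2.061 m/s; Re = 5.90×10^5; ε/D = 0.00140; f = 0.02187
h_f = f(L/D)V²/2g = 11.14 m
Total head H = z + h_f = 30.0 + 11.14 = 41.14 m
P_hyd = ρgQH = 998.4·9.81·0.138·41.14 = 55.60 kW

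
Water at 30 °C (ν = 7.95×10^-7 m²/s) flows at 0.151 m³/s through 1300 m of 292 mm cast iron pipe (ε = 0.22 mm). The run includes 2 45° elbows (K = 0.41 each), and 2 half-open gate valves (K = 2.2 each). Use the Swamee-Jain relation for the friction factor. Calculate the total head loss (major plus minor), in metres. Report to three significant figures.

V = 4Q/(πD²) = 2.255 m/s; V²/2g = 0.2591 m
Re = 8.28×10^5, ε/D = 7.53×10^-4 → f = 0.01890 (Swamee-Jain)
Major: h_f = f(L/D)·V²/2g = 0.01890·4452·0.2591 = 21.81 m
Minor: ΣK = 5.22; h_m = ΣK·V²/2g = 1.353 m
Total H_L = 21.81 + 1.353 = 23.16 m

H_L ≈ 23.2 m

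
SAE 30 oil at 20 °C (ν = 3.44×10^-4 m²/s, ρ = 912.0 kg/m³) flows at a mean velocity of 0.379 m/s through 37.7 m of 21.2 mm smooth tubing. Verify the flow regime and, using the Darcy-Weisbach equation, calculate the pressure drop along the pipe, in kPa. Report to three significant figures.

Δp ≈ 319 kPa

Re = VD/ν = 0.379·0.02120/3.44×10^-4 = 23.4 → laminar (Re < 2300)
f = 64/Re = 2.740
h_f = f(L/D)V²/(2g) = 2.740·(37.7/0.02120)·0.379²/(2·9.81) = 35.67 m
Δp = ρg·h_f = 912.0·9.81·35.67 = 319.2 kPa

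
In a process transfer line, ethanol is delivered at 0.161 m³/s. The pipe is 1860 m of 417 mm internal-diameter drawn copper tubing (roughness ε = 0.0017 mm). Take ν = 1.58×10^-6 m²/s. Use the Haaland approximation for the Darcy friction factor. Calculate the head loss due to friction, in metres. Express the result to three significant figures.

V = 4Q/(πD²) = 4·0.161/(π·0.417²) = 1.179 m/s
Re = VD/ν = 1.179·0.417/1.58×10^-6 = 3.11×10^5 → turbulent
ε/D = 0.0017/417 = 4.08×10^-6
Haaland: f = 0.01428
h_f = f(L/D)V²/(2g) = 0.01428·(1860/0.417)·1.179²/(2·9.81) = 4.511 m

h_f ≈ 4.51 m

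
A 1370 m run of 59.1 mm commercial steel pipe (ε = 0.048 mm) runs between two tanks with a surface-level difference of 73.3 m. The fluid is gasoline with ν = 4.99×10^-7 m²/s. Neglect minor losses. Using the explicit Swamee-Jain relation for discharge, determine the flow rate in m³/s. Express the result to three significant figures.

Swamee-Jain (Type II): Q = -0.965·√(gD⁵h_f/L)·ln[ε/(3.7D) + √(3.17ν²L/(gD³h_f))]
√(gD⁵h_f/L) = √(9.81·0.0591⁵·73.3/1370) = 6.152×10^-4
ε/(3.7D) = 2.20×10^-4; √(3.17ν²L/(gD³h_f)) = 8.54×10^-5
Q = -0.965·6.152×10^-4·ln(3.049×10^-4) = 0.004806 m³/s
Check: V = 1.75 m/s, Re = 2.07×10^5, f = 0.02037, h_f = 73.9 m ≈ 73.3 m ✓

Q ≈ 0.00481 m³/s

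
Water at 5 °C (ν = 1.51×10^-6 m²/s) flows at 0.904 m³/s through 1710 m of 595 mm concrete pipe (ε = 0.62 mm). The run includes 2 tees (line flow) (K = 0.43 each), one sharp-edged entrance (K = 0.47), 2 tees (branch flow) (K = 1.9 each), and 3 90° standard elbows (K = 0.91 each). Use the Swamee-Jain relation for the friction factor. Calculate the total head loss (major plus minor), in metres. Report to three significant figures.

V = 4Q/(πD²) = 3.251 m/s; V²/2g = 0.5388 m
Re = 1.28×10^6, ε/D = 0.00104 → f = 0.02014 (Swamee-Jain)
Major: h_f = f(L/D)·V²/2g = 0.02014·2874·0.5388 = 31.19 m
Minor: ΣK = 7.86; h_m = ΣK·V²/2g = 4.235 m
Total H_L = 31.19 + 4.235 = 35.42 m

H_L ≈ 35.4 m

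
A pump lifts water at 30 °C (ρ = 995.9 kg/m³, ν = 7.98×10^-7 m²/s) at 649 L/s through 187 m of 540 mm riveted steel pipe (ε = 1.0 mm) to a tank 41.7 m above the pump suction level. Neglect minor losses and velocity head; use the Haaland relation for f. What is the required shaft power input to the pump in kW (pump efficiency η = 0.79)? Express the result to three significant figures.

P_shaft ≈ 361 kW

V = 4Q/(πD²) = 2.834 m/s; Re = 1.92×10^6; ε/D = 0.00185; f = 0.02308
h_f = f(L/D)V²/2g = 3.272 m
Total head H = z + h_f = 41.7 + 3.272 = 44.97 m
P_hyd = ρgQH = 995.9·9.81·0.649·44.97 = 285.1 kW
P_shaft = P_hyd/η = 285.1/0.79 = 360.9 kW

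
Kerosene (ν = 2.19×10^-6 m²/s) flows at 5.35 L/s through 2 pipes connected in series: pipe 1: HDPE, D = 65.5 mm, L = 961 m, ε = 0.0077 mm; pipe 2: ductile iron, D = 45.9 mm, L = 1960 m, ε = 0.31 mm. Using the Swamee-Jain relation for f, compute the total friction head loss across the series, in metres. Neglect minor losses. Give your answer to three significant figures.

H ≈ 832 m

Pipe 1: V = 1.588 m/s, Re = 4.75×10^4, ε/D = 1.18×10^-4, f = 0.02146, h_1 = f(L/D)V²/2g = 40.46 m
Pipe 2: V = 3.233 m/s, Re = 6.78×10^4, ε/D = 0.00675, f = 0.03477, h_2 = f(L/D)V²/2g = 791.2 m
Series → Q common, losses add: H = Σh = 831.6 m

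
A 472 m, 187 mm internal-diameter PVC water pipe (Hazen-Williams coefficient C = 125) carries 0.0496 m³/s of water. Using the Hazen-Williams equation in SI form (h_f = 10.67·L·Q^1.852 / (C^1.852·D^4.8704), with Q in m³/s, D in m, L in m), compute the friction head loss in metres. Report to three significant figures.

h_f = 10.67·472·0.0496^1.852 / (125^1.852·0.187^4.8704) = 8.894 m

h_f ≈ 8.89 m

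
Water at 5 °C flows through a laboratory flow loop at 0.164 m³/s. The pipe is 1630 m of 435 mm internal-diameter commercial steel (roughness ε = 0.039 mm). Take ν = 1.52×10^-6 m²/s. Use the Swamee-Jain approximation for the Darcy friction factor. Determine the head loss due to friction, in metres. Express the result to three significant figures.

V = 4Q/(πD²) = 4·0.164/(π·0.435²) = 1.104 m/s
Re = VD/ν = 1.104·0.435/1.52×10^-6 = 3.16×10^5 → turbulent
ε/D = 0.039/435 = 8.97×10^-5
Swamee-Jain: f = 0.01523
h_f = f(L/D)V²/(2g) = 0.01523·(1630/0.435)·1.104²/(2·9.81) = 3.541 m

h_f ≈ 3.54 m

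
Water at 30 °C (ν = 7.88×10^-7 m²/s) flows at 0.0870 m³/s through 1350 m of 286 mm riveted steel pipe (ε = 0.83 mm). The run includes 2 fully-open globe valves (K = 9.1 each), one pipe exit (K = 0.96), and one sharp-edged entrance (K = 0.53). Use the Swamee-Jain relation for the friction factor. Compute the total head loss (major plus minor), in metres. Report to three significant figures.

H_L ≈ 13.5 m

V = 4Q/(πD²) = 1.354 m/s; V²/2g = 0.09348 m
Re = 4.92×10^5, ε/D = 0.00290 → f = 0.02632 (Swamee-Jain)
Major: h_f = f(L/D)·V²/2g = 0.02632·4720·0.09348 = 11.61 m
Minor: ΣK = 19.7; h_m = ΣK·V²/2g = 1.841 m
Total H_L = 11.61 + 1.841 = 13.45 m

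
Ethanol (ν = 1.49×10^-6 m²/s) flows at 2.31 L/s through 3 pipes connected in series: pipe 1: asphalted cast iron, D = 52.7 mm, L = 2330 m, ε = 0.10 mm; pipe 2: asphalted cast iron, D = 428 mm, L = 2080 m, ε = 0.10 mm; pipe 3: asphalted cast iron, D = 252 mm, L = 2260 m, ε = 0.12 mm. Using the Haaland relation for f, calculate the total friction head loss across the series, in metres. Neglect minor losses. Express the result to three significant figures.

Pipe 1: V = 1.059 m/s, Re = 3.75×10^4, ε/D = 0.00190, f = 0.02685, h_1 = f(L/D)V²/2g = 67.86 m
Pipe 2: V = 0.01606 m/s, Re = 4610, ε/D = 2.34×10^-4, f = 0.03885, h_2 = f(L/D)V²/2g = 0.002480 m
Pipe 3: V = 0.04631 m/s, Re = 7830, ε/D = 4.76×10^-4, f = 0.03357, h_3 = f(L/D)V²/2g = 0.03292 m
Series → Q common, losses add: H = Σh = 67.90 m

H ≈ 67.9 m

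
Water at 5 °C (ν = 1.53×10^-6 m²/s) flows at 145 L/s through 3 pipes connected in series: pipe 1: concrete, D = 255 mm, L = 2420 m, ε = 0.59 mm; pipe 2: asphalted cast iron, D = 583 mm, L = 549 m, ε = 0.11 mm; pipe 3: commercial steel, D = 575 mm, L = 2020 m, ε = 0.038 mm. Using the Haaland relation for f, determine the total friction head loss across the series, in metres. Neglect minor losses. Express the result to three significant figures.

Pipe 1: V = 2.839 m/s, Re = 4.73×10^5, ε/D = 0.00231, f = 0.02471, h_1 = f(L/D)V²/2g = 96.35 m
Pipe 2: V = 0.5432 m/s, Re = 2.07×10^5, ε/D = 1.89×10^-4, f = 0.01672, h_2 = f(L/D)V²/2g = 0.2368 m
Pipe 3: V = 0.5584 m/s, Re = 2.10×10^5, ε/D = 6.61×10^-5, f = 0.01582, h_3 = f(L/D)V²/2g = 0.8831 m
Series → Q common, losses add: H = Σh = 97.47 m

H ≈ 97.5 m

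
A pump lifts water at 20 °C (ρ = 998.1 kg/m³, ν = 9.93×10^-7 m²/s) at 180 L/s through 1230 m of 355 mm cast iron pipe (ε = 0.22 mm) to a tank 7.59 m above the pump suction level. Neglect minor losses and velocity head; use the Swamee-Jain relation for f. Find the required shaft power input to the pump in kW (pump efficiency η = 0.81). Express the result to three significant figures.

V = 4Q/(πD²) = 1.819 m/s; Re = 6.50×10^5; ε/D = 6.20×10^-4; f = 0.01830
h_f = f(L/D)V²/2g = 10.69 m
Total head H = z + h_f = 7.59 + 10.69 = 18.28 m
P_hyd = ρgQH = 998.1·9.81·0.180·18.28 = 32.21 kW
P_shaft = P_hyd/η = 32.21/0.81 = 39.77 kW

P_shaft ≈ 39.8 kW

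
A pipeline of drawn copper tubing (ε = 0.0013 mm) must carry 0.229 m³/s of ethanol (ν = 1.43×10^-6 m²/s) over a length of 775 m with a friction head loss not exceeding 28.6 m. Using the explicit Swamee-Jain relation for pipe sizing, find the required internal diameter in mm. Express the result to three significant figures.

Swamee-Jain (Type III): D = 0.66·[ε^1.25·(LQ²/(gh_f))^4.75 + ν·Q^9.4·(L/(gh_f))^5.2]^0.04
LQ²/(gh_f) = 0.1449; L/(gh_f) = 2.762
Term 1 = ε^1.25·(…)^4.75 = 4.54×10^-12; Term 2 = ν·Q^9.4·(…)^5.2 = 2.71×10^-10
D = 0.66·(4.54×10^-12 + 2.71×10^-10)^0.04 = 0.2736 m = 274 mm
Check: V = 3.89 m/s, Re = 7.45×10^5, f = 0.01230, h_f = 26.9 m ≈ 28.6 m ✓

D ≈ 274 mm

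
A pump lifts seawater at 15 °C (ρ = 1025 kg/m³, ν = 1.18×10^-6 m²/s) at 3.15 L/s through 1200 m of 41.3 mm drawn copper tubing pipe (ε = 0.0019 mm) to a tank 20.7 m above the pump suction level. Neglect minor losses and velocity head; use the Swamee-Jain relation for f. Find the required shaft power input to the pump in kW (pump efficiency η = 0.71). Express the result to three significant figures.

P_shaft ≈ 7.81 kW

V = 4Q/(πD²) = 2.351 m/s; Re = 8.23×10^4; ε/D = 4.60×10^-5; f = 0.01886
h_f = f(L/D)V²/2g = 154.4 m
Total head H = z + h_f = 20.7 + 154.4 = 175.1 m
P_hyd = ρgQH = 1025·9.81·0.00315·175.1 = 5.547 kW
P_shaft = P_hyd/η = 5.547/0.71 = 7.813 kW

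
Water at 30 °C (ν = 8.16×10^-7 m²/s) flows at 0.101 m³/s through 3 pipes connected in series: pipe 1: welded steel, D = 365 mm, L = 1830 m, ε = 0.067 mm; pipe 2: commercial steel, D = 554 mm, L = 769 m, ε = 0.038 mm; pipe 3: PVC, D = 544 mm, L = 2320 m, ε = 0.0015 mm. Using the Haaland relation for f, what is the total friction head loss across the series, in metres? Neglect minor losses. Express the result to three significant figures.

H ≈ 4.43 m

Pipe 1: V = 0.9653 m/s, Re = 4.32×10^5, ε/D = 1.84×10^-4, f = 0.01534, h_1 = f(L/D)V²/2g = 3.652 m
Pipe 2: V = 0.4190 m/s, Re = 2.84×10^5, ε/D = 6.86×10^-5, f = 0.01507, h_2 = f(L/D)V²/2g = 0.1872 m
Pipe 3: V = 0.4345 m/s, Re = 2.90×10^5, ε/D = 2.76×10^-6, f = 0.01446, h_3 = f(L/D)V²/2g = 0.5935 m
Series → Q common, losses add: H = Σh = 4.432 m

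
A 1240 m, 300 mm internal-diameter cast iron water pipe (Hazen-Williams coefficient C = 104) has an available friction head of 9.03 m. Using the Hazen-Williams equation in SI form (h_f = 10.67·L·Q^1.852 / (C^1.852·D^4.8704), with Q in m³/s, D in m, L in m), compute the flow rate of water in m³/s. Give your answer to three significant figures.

Q ≈ 0.0856 m³/s

Rearranging: Q = [h_f·C^1.852·D^4.8704 / (10.67·L)]^(1/1.852)
Q = [9.03·104^1.852·0.300^4.8704 / (10.67·1240)]^0.540 = 0.08561 m³/s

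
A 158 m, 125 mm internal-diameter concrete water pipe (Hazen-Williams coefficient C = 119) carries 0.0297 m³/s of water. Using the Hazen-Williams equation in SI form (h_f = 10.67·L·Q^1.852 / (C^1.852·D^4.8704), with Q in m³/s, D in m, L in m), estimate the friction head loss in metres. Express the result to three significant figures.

h_f ≈ 8.97 m

h_f = 10.67·158·0.0297^1.852 / (119^1.852·0.125^4.8704) = 8.971 m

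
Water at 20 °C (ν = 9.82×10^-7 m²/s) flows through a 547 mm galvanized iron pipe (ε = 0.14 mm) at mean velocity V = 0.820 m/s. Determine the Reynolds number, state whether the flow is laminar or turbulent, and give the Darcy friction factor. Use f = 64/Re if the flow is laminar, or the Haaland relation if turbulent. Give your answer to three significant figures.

Re ≈ 4.57×10^5; turbulent; f ≈ 0.0159

Re = VD/ν = 0.8200·0.547/9.82×10^-7 = 4.57×10^5
Re > 4000 → turbulent; ε/D = 2.56×10^-4
Haaland: f = 0.01590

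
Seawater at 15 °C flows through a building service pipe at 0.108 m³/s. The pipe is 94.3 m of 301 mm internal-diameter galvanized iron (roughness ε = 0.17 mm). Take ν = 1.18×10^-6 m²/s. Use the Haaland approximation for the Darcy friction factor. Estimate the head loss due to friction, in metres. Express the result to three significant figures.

h_f ≈ 0.669 m

V = 4Q/(πD²) = 4·0.108/(π·0.301²) = 1.518 m/s
Re = VD/ν = 1.518·0.301/1.18×10^-6 = 3.87×10^5 → turbulent
ε/D = 0.17/301 = 5.65×10^-4
Haaland: f = 0.01818
h_f = f(L/D)V²/(2g) = 0.01818·(94.3/0.301)·1.518²/(2·9.81) = 0.6689 m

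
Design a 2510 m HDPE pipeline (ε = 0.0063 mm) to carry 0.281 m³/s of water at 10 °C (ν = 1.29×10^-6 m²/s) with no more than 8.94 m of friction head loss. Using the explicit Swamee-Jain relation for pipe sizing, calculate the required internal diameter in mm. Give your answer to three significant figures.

Swamee-Jain (Type III): D = 0.66·[ε^1.25·(LQ²/(gh_f))^4.75 + ν·Q^9.4·(L/(gh_f))^5.2]^0.04
LQ²/(gh_f) = 2.260; L/(gh_f) = 28.62
Term 1 = ε^1.25·(…)^4.75 = 1.52×10^-5; Term 2 = ν·Q^9.4·(…)^5.2 = 3.18×10^-4
D = 0.66·(1.52×10^-5 + 3.18×10^-4)^0.04 = 0.4792 m = 479 mm
Check: V = 1.56 m/s, Re = 5.79×10^5, f = 0.01298, h_f = 8.42 m ≈ 8.94 m ✓

D ≈ 479 mm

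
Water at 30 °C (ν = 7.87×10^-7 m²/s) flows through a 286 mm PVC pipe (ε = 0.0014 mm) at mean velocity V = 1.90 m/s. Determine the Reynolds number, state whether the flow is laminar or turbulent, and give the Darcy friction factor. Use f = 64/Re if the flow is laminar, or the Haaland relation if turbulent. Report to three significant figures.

Re ≈ 6.90×10^5; turbulent; f ≈ 0.0124

Re = VD/ν = 1.900·0.286/7.87×10^-7 = 6.90×10^5
Re > 4000 → turbulent; ε/D = 4.90×10^-6
Haaland: f = 0.01241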